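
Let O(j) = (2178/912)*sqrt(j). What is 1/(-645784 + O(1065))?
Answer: -14920193536/9635222122118239 - 55176*sqrt(1065)/9635222122118239 ≈ -1.5487e-6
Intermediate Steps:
O(j) = 363*sqrt(j)/152 (O(j) = (2178*(1/912))*sqrt(j) = 363*sqrt(j)/152)
1/(-645784 + O(1065)) = 1/(-645784 + 363*sqrt(1065)/152)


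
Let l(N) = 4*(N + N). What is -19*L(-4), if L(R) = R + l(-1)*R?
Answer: -532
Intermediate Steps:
l(N) = 8*N (l(N) = 4*(2*N) = 8*N)
L(R) = -7*R (L(R) = R + (8*(-1))*R = R - 8*R = -7*R)
-19*L(-4) = -(-133)*(-4) = -19*28 = -532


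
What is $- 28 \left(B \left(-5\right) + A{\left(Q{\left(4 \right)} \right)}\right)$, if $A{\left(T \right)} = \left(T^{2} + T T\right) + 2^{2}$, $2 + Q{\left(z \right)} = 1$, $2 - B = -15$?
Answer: $2212$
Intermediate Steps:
$B = 17$ ($B = 2 - -15 = 2 + 15 = 17$)
$Q{\left(z \right)} = -1$ ($Q{\left(z \right)} = -2 + 1 = -1$)
$A{\left(T \right)} = 4 + 2 T^{2}$ ($A{\left(T \right)} = \left(T^{2} + T^{2}\right) + 4 = 2 T^{2} + 4 = 4 + 2 T^{2}$)
$- 28 \left(B \left(-5\right) + A{\left(Q{\left(4 \right)} \right)}\right) = - 28 \left(17 \left(-5\right) + \left(4 + 2 \left(-1\right)^{2}\right)\right) = - 28 \left(-85 + \left(4 + 2 \cdot 1\right)\right) = - 28 \left(-85 + \left(4 + 2\right)\right) = - 28 \left(-85 + 6\right) = \left(-28\right) \left(-79\right) = 2212$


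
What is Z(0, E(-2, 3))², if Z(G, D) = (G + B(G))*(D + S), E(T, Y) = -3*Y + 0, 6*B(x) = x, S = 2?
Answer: 0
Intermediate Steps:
B(x) = x/6
E(T, Y) = -3*Y
Z(G, D) = 7*G*(2 + D)/6 (Z(G, D) = (G + G/6)*(D + 2) = (7*G/6)*(2 + D) = 7*G*(2 + D)/6)
Z(0, E(-2, 3))² = ((7/6)*0*(2 - 3*3))² = ((7/6)*0*(2 - 9))² = ((7/6)*0*(-7))² = 0² = 0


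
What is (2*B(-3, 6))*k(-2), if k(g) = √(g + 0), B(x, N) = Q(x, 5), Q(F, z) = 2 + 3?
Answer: 10*I*√2 ≈ 14.142*I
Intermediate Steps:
Q(F, z) = 5
B(x, N) = 5
k(g) = √g
(2*B(-3, 6))*k(-2) = (2*5)*√(-2) = 10*(I*√2) = 10*I*√2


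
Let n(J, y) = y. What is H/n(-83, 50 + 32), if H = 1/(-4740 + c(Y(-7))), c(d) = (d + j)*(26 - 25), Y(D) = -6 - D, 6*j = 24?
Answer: -1/388270 ≈ -2.5755e-6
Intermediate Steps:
j = 4 (j = (1/6)*24 = 4)
c(d) = 4 + d (c(d) = (d + 4)*(26 - 25) = (4 + d)*1 = 4 + d)
H = -1/4735 (H = 1/(-4740 + (4 + (-6 - 1*(-7)))) = 1/(-4740 + (4 + (-6 + 7))) = 1/(-4740 + (4 + 1)) = 1/(-4740 + 5) = 1/(-4735) = -1/4735 ≈ -0.00021119)
H/n(-83, 50 + 32) = -1/(4735*(50 + 32)) = -1/4735/82 = -1/4735*1/82 = -1/388270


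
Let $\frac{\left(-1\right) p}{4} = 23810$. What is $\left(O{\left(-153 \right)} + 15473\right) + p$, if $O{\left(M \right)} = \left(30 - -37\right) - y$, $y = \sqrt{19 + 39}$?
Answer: $-79700 - \sqrt{58} \approx -79708.0$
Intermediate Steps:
$p = -95240$ ($p = \left(-4\right) 23810 = -95240$)
$y = \sqrt{58} \approx 7.6158$
$O{\left(M \right)} = 67 - \sqrt{58}$ ($O{\left(M \right)} = \left(30 - -37\right) - \sqrt{58} = \left(30 + 37\right) - \sqrt{58} = 67 - \sqrt{58}$)
$\left(O{\left(-153 \right)} + 15473\right) + p = \left(\left(67 - \sqrt{58}\right) + 15473\right) - 95240 = \left(15540 - \sqrt{58}\right) - 95240 = -79700 - \sqrt{58}$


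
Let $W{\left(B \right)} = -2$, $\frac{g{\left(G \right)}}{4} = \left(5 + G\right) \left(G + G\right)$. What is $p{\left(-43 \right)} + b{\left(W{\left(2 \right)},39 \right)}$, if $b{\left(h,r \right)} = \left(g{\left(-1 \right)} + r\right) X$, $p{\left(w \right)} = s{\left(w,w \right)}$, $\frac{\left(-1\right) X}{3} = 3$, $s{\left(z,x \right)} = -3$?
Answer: $-66$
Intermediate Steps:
$X = -9$ ($X = \left(-3\right) 3 = -9$)
$p{\left(w \right)} = -3$
$g{\left(G \right)} = 8 G \left(5 + G\right)$ ($g{\left(G \right)} = 4 \left(5 + G\right) \left(G + G\right) = 4 \left(5 + G\right) 2 G = 4 \cdot 2 G \left(5 + G\right) = 8 G \left(5 + G\right)$)
$b{\left(h,r \right)} = 288 - 9 r$ ($b{\left(h,r \right)} = \left(8 \left(-1\right) \left(5 - 1\right) + r\right) \left(-9\right) = \left(8 \left(-1\right) 4 + r\right) \left(-9\right) = \left(-32 + r\right) \left(-9\right) = 288 - 9 r$)
$p{\left(-43 \right)} + b{\left(W{\left(2 \right)},39 \right)} = -3 + \left(288 - 351\right) = -3 - 63 = -66$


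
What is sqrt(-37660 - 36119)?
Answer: I*sqrt(73779) ≈ 271.62*I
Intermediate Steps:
sqrt(-37660 - 36119) = sqrt(-73779) = I*sqrt(73779)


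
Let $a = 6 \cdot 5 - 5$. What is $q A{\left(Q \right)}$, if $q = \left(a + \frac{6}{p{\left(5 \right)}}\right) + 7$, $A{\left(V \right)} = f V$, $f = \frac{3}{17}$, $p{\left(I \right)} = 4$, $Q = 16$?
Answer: $\frac{1608}{17} \approx 94.588$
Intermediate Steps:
$f = \frac{3}{17}$ ($f = 3 \cdot \frac{1}{17} = \frac{3}{17} \approx 0.17647$)
$A{\left(V \right)} = \frac{3 V}{17}$
$a = 25$ ($a = 30 - 5 = 25$)
$q = \frac{67}{2}$ ($q = \left(25 + \frac{6}{4}\right) + 7 = \left(25 + 6 \cdot \frac{1}{4}\right) + 7 = \left(25 + \frac{3}{2}\right) + 7 = \frac{53}{2} + 7 = \frac{67}{2} \approx 33.5$)
$q A{\left(Q \right)} = \frac{67 \cdot \frac{3}{17} \cdot 16}{2} = \frac{67}{2} \cdot \frac{48}{17} = \frac{1608}{17}$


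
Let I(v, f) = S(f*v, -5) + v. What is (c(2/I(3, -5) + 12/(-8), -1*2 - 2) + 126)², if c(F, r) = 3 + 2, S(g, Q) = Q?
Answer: 17161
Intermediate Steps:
I(v, f) = -5 + v
c(F, r) = 5
(c(2/I(3, -5) + 12/(-8), -1*2 - 2) + 126)² = (5 + 126)² = 131² = 17161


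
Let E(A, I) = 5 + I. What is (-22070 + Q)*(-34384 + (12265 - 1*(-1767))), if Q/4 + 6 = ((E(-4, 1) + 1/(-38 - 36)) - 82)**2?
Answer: -28369446528/1369 ≈ -2.0723e+7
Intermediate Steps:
Q = 31607769/1369 (Q = -24 + 4*(((5 + 1) + 1/(-38 - 36)) - 82)**2 = -24 + 4*((6 + 1/(-74)) - 82)**2 = -24 + 4*((6 - 1/74) - 82)**2 = -24 + 4*(443/74 - 82)**2 = -24 + 4*(-5625/74)**2 = -24 + 4*(31640625/5476) = -24 + 31640625/1369 = 31607769/1369 ≈ 23088.)
(-22070 + Q)*(-34384 + (12265 - 1*(-1767))) = (-22070 + 31607769/1369)*(-34384 + (12265 - 1*(-1767))) = 1393939*(-34384 + (12265 + 1767))/1369 = 1393939*(-34384 + 14032)/1369 = (1393939/1369)*(-20352) = -28369446528/1369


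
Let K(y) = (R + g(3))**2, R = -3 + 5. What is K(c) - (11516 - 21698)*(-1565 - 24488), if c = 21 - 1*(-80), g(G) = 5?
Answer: -265271597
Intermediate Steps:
R = 2
c = 101 (c = 21 + 80 = 101)
K(y) = 49 (K(y) = (2 + 5)**2 = 7**2 = 49)
K(c) - (11516 - 21698)*(-1565 - 24488) = 49 - (11516 - 21698)*(-1565 - 24488) = 49 - (-10182)*(-26053) = 49 - 1*265271646 = 49 - 265271646 = -265271597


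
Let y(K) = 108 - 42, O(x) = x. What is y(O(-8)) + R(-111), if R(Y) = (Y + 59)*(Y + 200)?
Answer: -4562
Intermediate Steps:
y(K) = 66
R(Y) = (59 + Y)*(200 + Y)
y(O(-8)) + R(-111) = 66 + (11800 + (-111)**2 + 259*(-111)) = 66 + (11800 + 12321 - 28749) = 66 - 4628 = -4562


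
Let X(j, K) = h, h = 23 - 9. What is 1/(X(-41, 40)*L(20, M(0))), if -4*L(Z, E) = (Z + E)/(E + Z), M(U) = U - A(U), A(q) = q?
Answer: -2/7 ≈ -0.28571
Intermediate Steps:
h = 14
X(j, K) = 14
M(U) = 0 (M(U) = U - U = 0)
L(Z, E) = -¼ (L(Z, E) = -(Z + E)/(4*(E + Z)) = -(E + Z)/(4*(E + Z)) = -¼*1 = -¼)
1/(X(-41, 40)*L(20, M(0))) = 1/(14*(-¼)) = 1/(-7/2) = -2/7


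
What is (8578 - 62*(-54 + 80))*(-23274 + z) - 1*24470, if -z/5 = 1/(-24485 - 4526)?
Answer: -4704167093864/29011 ≈ -1.6215e+8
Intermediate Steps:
z = 5/29011 (z = -5/(-24485 - 4526) = -5/(-29011) = -5*(-1/29011) = 5/29011 ≈ 0.00017235)
(8578 - 62*(-54 + 80))*(-23274 + z) - 1*24470 = (8578 - 62*(-54 + 80))*(-23274 + 5/29011) - 1*24470 = (8578 - 62*26)*(-675202009/29011) - 24470 = (8578 - 1612)*(-675202009/29011) - 24470 = 6966*(-675202009/29011) - 24470 = -4703457194694/29011 - 24470 = -4704167093864/29011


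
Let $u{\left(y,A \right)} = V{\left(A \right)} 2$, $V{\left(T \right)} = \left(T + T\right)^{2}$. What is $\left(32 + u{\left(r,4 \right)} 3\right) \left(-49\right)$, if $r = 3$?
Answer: $-20384$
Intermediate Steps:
$V{\left(T \right)} = 4 T^{2}$ ($V{\left(T \right)} = \left(2 T\right)^{2} = 4 T^{2}$)
$u{\left(y,A \right)} = 8 A^{2}$ ($u{\left(y,A \right)} = 4 A^{2} \cdot 2 = 8 A^{2}$)
$\left(32 + u{\left(r,4 \right)} 3\right) \left(-49\right) = \left(32 + 8 \cdot 4^{2} \cdot 3\right) \left(-49\right) = \left(32 + 8 \cdot 16 \cdot 3\right) \left(-49\right) = \left(32 + 128 \cdot 3\right) \left(-49\right) = \left(32 + 384\right) \left(-49\right) = 416 \left(-49\right) = -20384$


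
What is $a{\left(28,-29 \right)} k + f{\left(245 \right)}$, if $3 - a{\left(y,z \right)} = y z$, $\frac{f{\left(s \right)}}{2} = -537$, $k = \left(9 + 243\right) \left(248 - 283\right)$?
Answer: $-7189374$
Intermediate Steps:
$k = -8820$ ($k = 252 \left(-35\right) = -8820$)
$f{\left(s \right)} = -1074$ ($f{\left(s \right)} = 2 \left(-537\right) = -1074$)
$a{\left(y,z \right)} = 3 - y z$
$a{\left(28,-29 \right)} k + f{\left(245 \right)} = \left(3 - 28 \left(-29\right)\right) \left(-8820\right) - 1074 = \left(3 + 812\right) \left(-8820\right) - 1074 = 815 \left(-8820\right) - 1074 = -7188300 - 1074 = -7189374$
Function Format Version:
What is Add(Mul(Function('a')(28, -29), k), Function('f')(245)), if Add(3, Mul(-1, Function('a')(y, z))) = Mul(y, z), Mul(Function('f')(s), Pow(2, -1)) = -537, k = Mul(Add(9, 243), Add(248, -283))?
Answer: -7189374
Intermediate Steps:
k = -8820 (k = Mul(252, -35) = -8820)
Function('f')(s) = -1074 (Function('f')(s) = Mul(2, -537) = -1074)
Function('a')(y, z) = Add(3, Mul(-1, y, z)) (Function('a')(y, z) = Add(3, Mul(-1, Mul(y, z))) = Add(3, Mul(-1, y, z)))
Add(Mul(Function('a')(28, -29), k), Function('f')(245)) = Add(Mul(Add(3, Mul(-1, 28, -29)), -8820), -1074) = Add(Mul(Add(3, 812), -8820), -1074) = Add(Mul(815, -8820), -1074) = Add(-7188300, -1074) = -7189374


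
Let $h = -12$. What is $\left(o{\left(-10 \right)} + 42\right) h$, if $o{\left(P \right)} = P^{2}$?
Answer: $-1704$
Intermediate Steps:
$\left(o{\left(-10 \right)} + 42\right) h = \left(\left(-10\right)^{2} + 42\right) \left(-12\right) = \left(100 + 42\right) \left(-12\right) = 142 \left(-12\right) = -1704$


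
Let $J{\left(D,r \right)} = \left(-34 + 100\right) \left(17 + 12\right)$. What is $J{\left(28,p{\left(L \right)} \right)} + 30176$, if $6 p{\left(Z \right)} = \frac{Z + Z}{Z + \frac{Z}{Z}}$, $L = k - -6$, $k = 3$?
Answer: $32090$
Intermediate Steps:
$L = 9$ ($L = 3 - -6 = 3 + 6 = 9$)
$p{\left(Z \right)} = \frac{Z}{3 \left(1 + Z\right)}$ ($p{\left(Z \right)} = \frac{\left(Z + Z\right) \frac{1}{Z + \frac{Z}{Z}}}{6} = \frac{2 Z \frac{1}{Z + 1}}{6} = \frac{2 Z \frac{1}{1 + Z}}{6} = \frac{Z}{3 \left(1 + Z\right)}$)
$J{\left(D,r \right)} = 1914$ ($J{\left(D,r \right)} = 66 \cdot 29 = 1914$)
$J{\left(28,p{\left(L \right)} \right)} + 30176 = 1914 + 30176 = 32090$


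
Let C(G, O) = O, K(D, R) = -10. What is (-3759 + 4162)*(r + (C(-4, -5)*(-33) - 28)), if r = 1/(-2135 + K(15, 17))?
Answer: 9109784/165 ≈ 55211.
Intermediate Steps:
r = -1/2145 (r = 1/(-2135 - 10) = 1/(-2145) = -1/2145 ≈ -0.00046620)
(-3759 + 4162)*(r + (C(-4, -5)*(-33) - 28)) = (-3759 + 4162)*(-1/2145 + (-5*(-33) - 28)) = 403*(-1/2145 + (165 - 28)) = 403*(-1/2145 + 137) = 403*(293864/2145) = 9109784/165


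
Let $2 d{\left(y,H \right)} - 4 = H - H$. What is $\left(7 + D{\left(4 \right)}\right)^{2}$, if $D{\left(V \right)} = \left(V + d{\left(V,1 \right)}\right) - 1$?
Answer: $144$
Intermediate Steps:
$d{\left(y,H \right)} = 2$ ($d{\left(y,H \right)} = 2 + \frac{H - H}{2} = 2 + \frac{1}{2} \cdot 0 = 2 + 0 = 2$)
$D{\left(V \right)} = 1 + V$ ($D{\left(V \right)} = \left(V + 2\right) - 1 = \left(2 + V\right) - 1 = 1 + V$)
$\left(7 + D{\left(4 \right)}\right)^{2} = \left(7 + \left(1 + 4\right)\right)^{2} = \left(7 + 5\right)^{2} = 12^{2} = 144$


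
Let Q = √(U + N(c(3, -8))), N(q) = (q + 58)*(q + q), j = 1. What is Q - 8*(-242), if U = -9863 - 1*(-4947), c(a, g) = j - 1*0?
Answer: 1936 + I*√4798 ≈ 1936.0 + 69.268*I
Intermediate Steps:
c(a, g) = 1 (c(a, g) = 1 - 1*0 = 1 + 0 = 1)
N(q) = 2*q*(58 + q) (N(q) = (58 + q)*(2*q) = 2*q*(58 + q))
U = -4916 (U = -9863 + 4947 = -4916)
Q = I*√4798 (Q = √(-4916 + 2*1*(58 + 1)) = √(-4916 + 2*1*59) = √(-4916 + 118) = √(-4798) = I*√4798 ≈ 69.268*I)
Q - 8*(-242) = I*√4798 - 8*(-242) = I*√4798 + 1936 = 1936 + I*√4798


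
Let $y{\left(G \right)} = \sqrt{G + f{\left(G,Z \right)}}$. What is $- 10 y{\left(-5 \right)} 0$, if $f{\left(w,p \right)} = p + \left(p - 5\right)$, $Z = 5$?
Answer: $0$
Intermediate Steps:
$f{\left(w,p \right)} = -5 + 2 p$ ($f{\left(w,p \right)} = p + \left(-5 + p\right) = -5 + 2 p$)
$y{\left(G \right)} = \sqrt{5 + G}$ ($y{\left(G \right)} = \sqrt{G + \left(-5 + 2 \cdot 5\right)} = \sqrt{G + \left(-5 + 10\right)} = \sqrt{G + 5} = \sqrt{5 + G}$)
$- 10 y{\left(-5 \right)} 0 = - 10 \sqrt{5 - 5} \cdot 0 = - 10 \sqrt{0} \cdot 0 = \left(-10\right) 0 \cdot 0 = 0 \cdot 0 = 0$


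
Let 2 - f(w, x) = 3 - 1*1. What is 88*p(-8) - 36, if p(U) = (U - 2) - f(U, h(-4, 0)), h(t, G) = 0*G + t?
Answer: -916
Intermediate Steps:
h(t, G) = t (h(t, G) = 0 + t = t)
f(w, x) = 0 (f(w, x) = 2 - (3 - 1*1) = 2 - (3 - 1) = 2 - 1*2 = 2 - 2 = 0)
p(U) = -2 + U (p(U) = (U - 2) - 1*0 = (-2 + U) + 0 = -2 + U)
88*p(-8) - 36 = 88*(-2 - 8) - 36 = 88*(-10) - 36 = -880 - 36 = -916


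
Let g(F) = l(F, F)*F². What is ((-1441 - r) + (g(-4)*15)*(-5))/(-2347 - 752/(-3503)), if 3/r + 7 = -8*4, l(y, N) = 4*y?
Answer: -89858956/11874473 ≈ -7.5674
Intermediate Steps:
r = -1/13 (r = 3/(-7 - 8*4) = 3/(-7 - 32) = 3/(-39) = 3*(-1/39) = -1/13 ≈ -0.076923)
g(F) = 4*F³ (g(F) = (4*F)*F² = 4*F³)
((-1441 - r) + (g(-4)*15)*(-5))/(-2347 - 752/(-3503)) = ((-1441 - 1*(-1/13)) + ((4*(-4)³)*15)*(-5))/(-2347 - 752/(-3503)) = ((-1441 + 1/13) + ((4*(-64))*15)*(-5))/(-2347 - 752*(-1/3503)) = (-18732/13 - 256*15*(-5))/(-2347 + 752/3503) = (-18732/13 - 3840*(-5))/(-8220789/3503) = (-18732/13 + 19200)*(-3503/8220789) = (230868/13)*(-3503/8220789) = -89858956/11874473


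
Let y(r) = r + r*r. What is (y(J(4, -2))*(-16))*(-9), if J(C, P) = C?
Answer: 2880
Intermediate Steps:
y(r) = r + r²
(y(J(4, -2))*(-16))*(-9) = ((4*(1 + 4))*(-16))*(-9) = ((4*5)*(-16))*(-9) = (20*(-16))*(-9) = -320*(-9) = 2880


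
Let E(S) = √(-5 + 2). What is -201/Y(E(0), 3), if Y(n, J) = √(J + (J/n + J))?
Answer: -201/√(6 - I*√3) ≈ -79.639 - 11.265*I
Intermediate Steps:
E(S) = I*√3 (E(S) = √(-3) = I*√3)
Y(n, J) = √(2*J + J/n) (Y(n, J) = √(J + (J/n + J)) = √(J + (J + J/n)) = √(2*J + J/n))
-201/Y(E(0), 3) = -201*√3/(3*√(2 + 1/(I*√3))) = -201*√3/(3*√(2 - I*√3/3)) = -201/√(6 - I*√3)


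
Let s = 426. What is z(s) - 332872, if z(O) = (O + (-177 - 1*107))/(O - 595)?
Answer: -56255510/169 ≈ -3.3287e+5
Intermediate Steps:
z(O) = (-284 + O)/(-595 + O) (z(O) = (O + (-177 - 107))/(-595 + O) = (O - 284)/(-595 + O) = (-284 + O)/(-595 + O))
z(s) - 332872 = (-284 + 426)/(-595 + 426) - 332872 = 142/(-169) - 332872 = -1/169*142 - 332872 = -142/169 - 332872 = -56255510/169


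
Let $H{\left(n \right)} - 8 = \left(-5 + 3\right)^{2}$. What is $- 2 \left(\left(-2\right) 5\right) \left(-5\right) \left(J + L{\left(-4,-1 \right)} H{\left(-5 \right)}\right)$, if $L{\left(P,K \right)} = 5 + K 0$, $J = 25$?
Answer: $-8500$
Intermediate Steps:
$H{\left(n \right)} = 12$ ($H{\left(n \right)} = 8 + \left(-5 + 3\right)^{2} = 8 + \left(-2\right)^{2} = 8 + 4 = 12$)
$L{\left(P,K \right)} = 5$ ($L{\left(P,K \right)} = 5 + 0 = 5$)
$- 2 \left(\left(-2\right) 5\right) \left(-5\right) \left(J + L{\left(-4,-1 \right)} H{\left(-5 \right)}\right) = - 2 \left(\left(-2\right) 5\right) \left(-5\right) \left(25 + 5 \cdot 12\right) = \left(-2\right) \left(-10\right) \left(-5\right) \left(25 + 60\right) = 20 \left(-5\right) 85 = \left(-100\right) 85 = -8500$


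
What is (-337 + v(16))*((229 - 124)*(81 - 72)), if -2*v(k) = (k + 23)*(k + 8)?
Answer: -760725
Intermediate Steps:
v(k) = -(8 + k)*(23 + k)/2 (v(k) = -(k + 23)*(k + 8)/2 = -(23 + k)*(8 + k)/2 = -(8 + k)*(23 + k)/2)
(-337 + v(16))*((229 - 124)*(81 - 72)) = (-337 + (-92 - 31/2*16 - ½*16²))*((229 - 124)*(81 - 72)) = (-337 + (-92 - 248 - ½*256))*(105*9) = (-337 + (-92 - 248 - 128))*945 = (-337 - 468)*945 = -805*945 = -760725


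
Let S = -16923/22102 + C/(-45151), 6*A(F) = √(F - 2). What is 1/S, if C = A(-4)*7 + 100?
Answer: -2294137019895004038/1761649716508595885 + 77196670036514*I*√6/1761649716508595885 ≈ -1.3023 + 0.00010734*I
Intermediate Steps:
A(F) = √(-2 + F)/6 (A(F) = √(F - 2)/6 = √(-2 + F)/6)
C = 100 + 7*I*√6/6 (C = (√(-2 - 4)/6)*7 + 100 = (√(-6)/6)*7 + 100 = ((I*√6)/6)*7 + 100 = (I*√6/6)*7 + 100 = 7*I*√6/6 + 100 = 100 + 7*I*√6/6 ≈ 100.0 + 2.8577*I)
S = -766300573/997927402 - 7*I*√6/270906 (S = -16923/22102 + (100 + 7*I*√6/6)/(-45151) = -16923*1/22102 + (100 + 7*I*√6/6)*(-1/45151) = -16923/22102 + (-100/45151 - 7*I*√6/270906) = -766300573/997927402 - 7*I*√6/270906 ≈ -0.76789 - 6.3293e-5*I)
1/S = 1/(-766300573/997927402 - 7*I*√6/270906)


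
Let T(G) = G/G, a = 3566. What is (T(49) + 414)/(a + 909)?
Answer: 83/895 ≈ 0.092737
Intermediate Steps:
T(G) = 1
(T(49) + 414)/(a + 909) = (1 + 414)/(3566 + 909) = 415/4475 = 415*(1/4475) = 83/895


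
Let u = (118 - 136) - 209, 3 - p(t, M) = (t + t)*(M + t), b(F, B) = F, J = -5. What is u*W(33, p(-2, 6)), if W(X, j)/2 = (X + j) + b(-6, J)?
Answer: -20884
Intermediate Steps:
p(t, M) = 3 - 2*t*(M + t) (p(t, M) = 3 - (t + t)*(M + t) = 3 - 2*t*(M + t))
W(X, j) = -12 + 2*X + 2*j (W(X, j) = 2*((X + j) - 6) = 2*(-6 + X + j) = -12 + 2*X + 2*j)
u = -227 (u = -18 - 209 = -227)
u*W(33, p(-2, 6)) = -227*(-12 + 2*33 + 2*(3 - 2*(-2)**2 - 2*6*(-2))) = -227*(-12 + 66 + 2*(3 - 2*4 + 24)) = -227*(-12 + 66 + 2*(3 - 8 + 24)) = -227*(-12 + 66 + 2*19) = -227*(-12 + 66 + 38) = -227*92 = -20884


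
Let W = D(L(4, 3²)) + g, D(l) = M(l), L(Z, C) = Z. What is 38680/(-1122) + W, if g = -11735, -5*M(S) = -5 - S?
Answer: -33008326/2805 ≈ -11768.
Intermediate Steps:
M(S) = 1 + S/5 (M(S) = -(-5 - S)/5 = 1 + S/5)
D(l) = 1 + l/5
W = -58666/5 (W = (1 + (⅕)*4) - 11735 = (1 + ⅘) - 11735 = 9/5 - 11735 = -58666/5 ≈ -11733.)
38680/(-1122) + W = 38680/(-1122) - 58666/5 = 38680*(-1/1122) - 58666/5 = -19340/561 - 58666/5 = -33008326/2805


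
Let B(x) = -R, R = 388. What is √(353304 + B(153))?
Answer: 2*√88229 ≈ 594.07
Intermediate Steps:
B(x) = -388 (B(x) = -1*388 = -388)
√(353304 + B(153)) = √(353304 - 388) = √352916 = 2*√88229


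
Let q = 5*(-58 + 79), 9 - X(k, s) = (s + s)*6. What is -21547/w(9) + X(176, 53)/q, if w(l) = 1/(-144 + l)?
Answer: 101809366/35 ≈ 2.9088e+6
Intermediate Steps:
X(k, s) = 9 - 12*s (X(k, s) = 9 - (s + s)*6 = 9 - 2*s*6 = 9 - 12*s)
q = 105 (q = 5*21 = 105)
-21547/w(9) + X(176, 53)/q = -21547/(1/(-144 + 9)) + (9 - 12*53)/105 = -21547/(1/(-135)) + (9 - 636)*(1/105) = -21547/(-1/135) - 627*1/105 = -21547*(-135) - 209/35 = 2908845 - 209/35 = 101809366/35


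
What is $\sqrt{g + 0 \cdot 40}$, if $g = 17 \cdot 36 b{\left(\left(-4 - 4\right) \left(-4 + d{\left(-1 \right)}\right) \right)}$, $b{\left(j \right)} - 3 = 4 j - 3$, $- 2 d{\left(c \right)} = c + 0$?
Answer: $24 \sqrt{119} \approx 261.81$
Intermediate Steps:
$d{\left(c \right)} = - \frac{c}{2}$ ($d{\left(c \right)} = - \frac{c + 0}{2} = - \frac{c}{2}$)
$b{\left(j \right)} = 4 j$ ($b{\left(j \right)} = 3 + \left(4 j - 3\right) = 3 + \left(-3 + 4 j\right) = 4 j$)
$g = 68544$ ($g = 17 \cdot 36 \cdot 4 \left(-4 - 4\right) \left(-4 - - \frac{1}{2}\right) = 612 \cdot 4 \left(- 8 \left(-4 + \frac{1}{2}\right)\right) = 612 \cdot 4 \left(\left(-8\right) \left(- \frac{7}{2}\right)\right) = 612 \cdot 4 \cdot 28 = 612 \cdot 112 = 68544$)
$\sqrt{g + 0 \cdot 40} = \sqrt{68544 + 0 \cdot 40} = \sqrt{68544 + 0} = \sqrt{68544} = 24 \sqrt{119}$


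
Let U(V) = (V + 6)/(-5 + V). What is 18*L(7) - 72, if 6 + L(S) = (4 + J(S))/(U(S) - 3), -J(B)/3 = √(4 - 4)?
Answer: -1116/7 ≈ -159.43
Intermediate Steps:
U(V) = (6 + V)/(-5 + V)
J(B) = 0 (J(B) = -3*√(4 - 4) = -3*√0 = -3*0 = 0)
L(S) = -6 + 4/(-3 + (6 + S)/(-5 + S)) (L(S) = -6 + (4 + 0)/((6 + S)/(-5 + S) - 3) = -6 + 4/(-3 + (6 + S)/(-5 + S)))
18*L(7) - 72 = 18*(2*(73 - 8*7)/(-21 + 2*7)) - 72 = 18*(2*(73 - 56)/(-21 + 14)) - 72 = 18*(2*17/(-7)) - 72 = 18*(2*(-⅐)*17) - 72 = 18*(-34/7) - 72 = -612/7 - 72 = -1116/7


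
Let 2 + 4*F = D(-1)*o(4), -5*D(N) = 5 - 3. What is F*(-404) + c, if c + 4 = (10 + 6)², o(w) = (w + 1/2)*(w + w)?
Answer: 9542/5 ≈ 1908.4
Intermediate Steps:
D(N) = -⅖ (D(N) = -(5 - 3)/5 = -⅕*2 = -⅖)
o(w) = 2*w*(½ + w) (o(w) = (w + ½)*(2*w) = (½ + w)*(2*w) = 2*w*(½ + w))
c = 252 (c = -4 + (10 + 6)² = -4 + 16² = -4 + 256 = 252)
F = -41/10 (F = -½ + (-8*(1 + 2*4)/5)/4 = -½ + (-8*(1 + 8)/5)/4 = -½ + (-8*9/5)/4 = -½ + (-⅖*36)/4 = -½ + (¼)*(-72/5) = -½ - 18/5 = -41/10 ≈ -4.1000)
F*(-404) + c = -41/10*(-404) + 252 = 8282/5 + 252 = 9542/5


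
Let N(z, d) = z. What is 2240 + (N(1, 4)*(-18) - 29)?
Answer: 2193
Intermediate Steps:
2240 + (N(1, 4)*(-18) - 29) = 2240 + (1*(-18) - 29) = 2240 + (-18 - 29) = 2240 - 47 = 2193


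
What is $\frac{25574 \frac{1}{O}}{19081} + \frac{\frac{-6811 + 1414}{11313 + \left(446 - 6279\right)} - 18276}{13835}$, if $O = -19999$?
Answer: $- \frac{38222276821558163}{28931378954720200} \approx -1.3211$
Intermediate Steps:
$\frac{25574 \frac{1}{O}}{19081} + \frac{\frac{-6811 + 1414}{11313 + \left(446 - 6279\right)} - 18276}{13835} = \frac{25574 \frac{1}{-19999}}{19081} + \frac{\frac{-6811 + 1414}{11313 + \left(446 - 6279\right)} - 18276}{13835} = 25574 \left(- \frac{1}{19999}\right) \frac{1}{19081} + \left(- \frac{5397}{11313 + \left(446 - 6279\right)} - 18276\right) \frac{1}{13835} = \left(- \frac{25574}{19999}\right) \frac{1}{19081} + \left(- \frac{5397}{11313 - 5833} - 18276\right) \frac{1}{13835} = - \frac{25574}{381600919} + \left(- \frac{5397}{5480} - 18276\right) \frac{1}{13835} = - \frac{25574}{381600919} - \frac{100157877}{75815800} = - \frac{38222276821558163}{28931378954720200}$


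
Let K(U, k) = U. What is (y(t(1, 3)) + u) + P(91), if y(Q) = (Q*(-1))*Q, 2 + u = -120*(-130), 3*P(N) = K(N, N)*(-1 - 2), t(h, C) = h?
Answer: 15506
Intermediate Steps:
P(N) = -N (P(N) = (N*(-1 - 2))/3 = (N*(-3))/3 = (-3*N)/3 = -N)
u = 15598 (u = -2 - 120*(-130) = -2 + 15600 = 15598)
y(Q) = -Q² (y(Q) = (-Q)*Q = -Q²)
(y(t(1, 3)) + u) + P(91) = (-1*1² + 15598) - 1*91 = (-1*1 + 15598) - 91 = (-1 + 15598) - 91 = 15597 - 91 = 15506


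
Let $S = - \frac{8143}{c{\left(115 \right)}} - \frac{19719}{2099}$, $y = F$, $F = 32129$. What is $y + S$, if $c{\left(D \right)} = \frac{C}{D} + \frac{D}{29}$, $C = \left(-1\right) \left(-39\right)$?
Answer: $\frac{910865566917}{30133244} \approx 30228.0$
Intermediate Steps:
$C = 39$
$c{\left(D \right)} = \frac{39}{D} + \frac{D}{29}$
$y = 32129$
$S = - \frac{57285429559}{30133244}$ ($S = - \frac{8143}{\frac{39}{115} + \frac{1}{29} \cdot 115} - \frac{19719}{2099} = - \frac{8143}{39 \cdot \frac{1}{115} + \frac{115}{29}} - \frac{19719}{2099} = - \frac{8143}{\frac{39}{115} + \frac{115}{29}} - \frac{19719}{2099} = - \frac{8143}{\frac{14356}{3335}} - \frac{19719}{2099} = \left(-8143\right) \frac{3335}{14356} - \frac{19719}{2099} = - \frac{27156905}{14356} - \frac{19719}{2099} = - \frac{57285429559}{30133244} \approx -1901.1$)
$y + S = 32129 - \frac{57285429559}{30133244} = \frac{910865566917}{30133244}$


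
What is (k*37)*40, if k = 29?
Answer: 42920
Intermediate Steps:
(k*37)*40 = (29*37)*40 = 1073*40 = 42920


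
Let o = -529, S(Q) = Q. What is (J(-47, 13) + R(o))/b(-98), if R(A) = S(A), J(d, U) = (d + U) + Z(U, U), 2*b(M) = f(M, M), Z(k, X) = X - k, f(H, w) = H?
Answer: 563/49 ≈ 11.490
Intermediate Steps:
b(M) = M/2
J(d, U) = U + d (J(d, U) = (d + U) + (U - U) = (U + d) + 0 = U + d)
R(A) = A
(J(-47, 13) + R(o))/b(-98) = ((13 - 47) - 529)/(((½)*(-98))) = (-34 - 529)/(-49) = -563*(-1/49) = 563/49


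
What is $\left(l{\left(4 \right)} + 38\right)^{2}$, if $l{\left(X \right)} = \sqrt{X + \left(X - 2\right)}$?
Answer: $\left(38 + \sqrt{6}\right)^{2} \approx 1636.2$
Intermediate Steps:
$l{\left(X \right)} = \sqrt{-2 + 2 X}$ ($l{\left(X \right)} = \sqrt{X + \left(X - 2\right)} = \sqrt{X + \left(-2 + X\right)} = \sqrt{-2 + 2 X}$)
$\left(l{\left(4 \right)} + 38\right)^{2} = \left(\sqrt{-2 + 2 \cdot 4} + 38\right)^{2} = \left(\sqrt{-2 + 8} + 38\right)^{2} = \left(\sqrt{6} + 38\right)^{2} = \left(38 + \sqrt{6}\right)^{2}$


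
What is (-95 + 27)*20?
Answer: -1360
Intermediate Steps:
(-95 + 27)*20 = -68*20 = -1360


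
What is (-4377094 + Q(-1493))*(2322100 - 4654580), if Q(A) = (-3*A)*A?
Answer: 25807120847680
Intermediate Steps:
Q(A) = -3*A**2
(-4377094 + Q(-1493))*(2322100 - 4654580) = (-4377094 - 3*(-1493)**2)*(2322100 - 4654580) = (-4377094 - 3*2229049)*(-2332480) = (-4377094 - 6687147)*(-2332480) = -11064241*(-2332480) = 25807120847680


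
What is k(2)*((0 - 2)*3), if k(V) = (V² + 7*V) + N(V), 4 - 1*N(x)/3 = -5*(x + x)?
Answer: -540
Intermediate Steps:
N(x) = 12 + 30*x (N(x) = 12 - (-15)*(x + x) = 12 - (-15)*2*x = 12 - (-30)*x = 12 + 30*x)
k(V) = 12 + V² + 37*V (k(V) = (V² + 7*V) + (12 + 30*V) = 12 + V² + 37*V)
k(2)*((0 - 2)*3) = (12 + 2² + 37*2)*((0 - 2)*3) = (12 + 4 + 74)*(-2*3) = 90*(-6) = -540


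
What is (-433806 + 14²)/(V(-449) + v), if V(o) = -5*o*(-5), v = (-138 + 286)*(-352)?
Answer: 433610/63321 ≈ 6.8478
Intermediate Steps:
v = -52096 (v = 148*(-352) = -52096)
V(o) = 25*o
(-433806 + 14²)/(V(-449) + v) = (-433806 + 14²)/(25*(-449) - 52096) = (-433806 + 196)/(-11225 - 52096) = -433610/(-63321) = -433610*(-1/63321) = 433610/63321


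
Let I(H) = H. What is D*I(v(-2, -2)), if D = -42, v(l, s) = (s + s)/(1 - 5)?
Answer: -42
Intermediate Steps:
v(l, s) = -s/2 (v(l, s) = (2*s)/(-4) = (2*s)*(-¼) = -s/2)
D*I(v(-2, -2)) = -(-21)*(-2) = -42*1 = -42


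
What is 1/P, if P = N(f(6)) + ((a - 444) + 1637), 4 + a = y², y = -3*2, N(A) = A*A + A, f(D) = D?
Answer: 1/1267 ≈ 0.00078927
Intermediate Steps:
N(A) = A + A² (N(A) = A² + A = A + A²)
y = -6
a = 32 (a = -4 + (-6)² = -4 + 36 = 32)
P = 1267 (P = 6*(1 + 6) + ((32 - 444) + 1637) = 6*7 + (-412 + 1637) = 42 + 1225 = 1267)
1/P = 1/1267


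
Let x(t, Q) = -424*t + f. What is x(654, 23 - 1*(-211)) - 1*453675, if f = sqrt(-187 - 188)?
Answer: -730971 + 5*I*sqrt(15) ≈ -7.3097e+5 + 19.365*I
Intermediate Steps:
f = 5*I*sqrt(15) (f = sqrt(-375) = 5*I*sqrt(15) ≈ 19.365*I)
x(t, Q) = -424*t + 5*I*sqrt(15)
x(654, 23 - 1*(-211)) - 1*453675 = (-424*654 + 5*I*sqrt(15)) - 1*453675 = (-277296 + 5*I*sqrt(15)) - 453675 = -730971 + 5*I*sqrt(15)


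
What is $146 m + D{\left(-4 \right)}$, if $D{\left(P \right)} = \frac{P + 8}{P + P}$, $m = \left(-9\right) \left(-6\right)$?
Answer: $\frac{15767}{2} \approx 7883.5$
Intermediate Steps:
$m = 54$
$D{\left(P \right)} = \frac{8 + P}{2 P}$
$146 m + D{\left(-4 \right)} = 146 \cdot 54 + \frac{8 - 4}{2 \left(-4\right)} = 7884 + \frac{1}{2} \left(- \frac{1}{4}\right) 4 = 7884 - \frac{1}{2} = \frac{15767}{2}$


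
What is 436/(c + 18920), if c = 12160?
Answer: 109/7770 ≈ 0.014028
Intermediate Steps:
436/(c + 18920) = 436/(12160 + 18920) = 436/31080 = (1/31080)*436 = 109/7770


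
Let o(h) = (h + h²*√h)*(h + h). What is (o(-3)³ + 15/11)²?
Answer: -37665018724383/121 - 4310016428160*I*√3/11 ≈ -3.1128e+11 - 6.7865e+11*I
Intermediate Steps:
o(h) = 2*h*(h + h^(5/2)) (o(h) = (h + h^(5/2))*(2*h) = 2*h*(h + h^(5/2)))
(o(-3)³ + 15/11)² = ((2*(-3)² + 2*(-3)^(7/2))³ + 15/11)² = ((2*9 + 2*(-27*I*√3))³ + 15*(1/11))² = ((18 - 54*I*√3)³ + 15/11)² = (15/11 + (18 - 54*I*√3)³)²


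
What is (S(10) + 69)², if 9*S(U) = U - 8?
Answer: 388129/81 ≈ 4791.7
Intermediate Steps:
S(U) = -8/9 + U/9 (S(U) = (U - 8)/9 = (-8 + U)/9 = -8/9 + U/9)
(S(10) + 69)² = ((-8/9 + (⅑)*10) + 69)² = ((-8/9 + 10/9) + 69)² = (2/9 + 69)² = (623/9)² = 388129/81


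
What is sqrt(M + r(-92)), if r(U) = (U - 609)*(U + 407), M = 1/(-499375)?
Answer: I*sqrt(88105323010174)/19975 ≈ 469.91*I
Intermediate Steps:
M = -1/499375 ≈ -2.0025e-6
r(U) = (-609 + U)*(407 + U)
sqrt(M + r(-92)) = sqrt(-1/499375 + (-247863 + (-92)**2 - 202*(-92))) = sqrt(-1/499375 + (-247863 + 8464 + 18584)) = sqrt(-1/499375 - 220815) = sqrt(-110269490626/499375) = I*sqrt(88105323010174)/19975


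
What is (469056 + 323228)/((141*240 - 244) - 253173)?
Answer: -792284/219577 ≈ -3.6082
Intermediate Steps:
(469056 + 323228)/((141*240 - 244) - 253173) = 792284/((33840 - 244) - 253173) = 792284/(33596 - 253173) = 792284/(-219577) = 792284*(-1/219577) = -792284/219577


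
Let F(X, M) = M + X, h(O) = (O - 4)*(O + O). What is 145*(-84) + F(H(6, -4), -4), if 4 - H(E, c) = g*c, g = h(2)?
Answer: -12212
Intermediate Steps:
h(O) = 2*O*(-4 + O) (h(O) = (-4 + O)*(2*O) = 2*O*(-4 + O))
g = -8 (g = 2*2*(-4 + 2) = 2*2*(-2) = -8)
H(E, c) = 4 + 8*c (H(E, c) = 4 - (-8)*c = 4 + 8*c)
145*(-84) + F(H(6, -4), -4) = 145*(-84) + (-4 + (4 + 8*(-4))) = -12180 + (-4 + (4 - 32)) = -12180 + (-4 - 28) = -12180 - 32 = -12212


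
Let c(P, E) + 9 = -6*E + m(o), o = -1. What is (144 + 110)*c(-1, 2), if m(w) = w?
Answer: -5588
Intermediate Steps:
c(P, E) = -10 - 6*E (c(P, E) = -9 + (-6*E - 1) = -9 + (-1 - 6*E) = -10 - 6*E)
(144 + 110)*c(-1, 2) = (144 + 110)*(-10 - 6*2) = 254*(-10 - 12) = 254*(-22) = -5588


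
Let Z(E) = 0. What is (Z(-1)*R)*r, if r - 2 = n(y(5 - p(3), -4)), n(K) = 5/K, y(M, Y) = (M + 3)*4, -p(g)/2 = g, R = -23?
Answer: 0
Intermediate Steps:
p(g) = -2*g
y(M, Y) = 12 + 4*M (y(M, Y) = (3 + M)*4 = 12 + 4*M)
r = 117/56 (r = 2 + 5/(12 + 4*(5 - (-2)*3)) = 2 + 5/(12 + 4*(5 - 1*(-6))) = 2 + 5/(12 + 4*(5 + 6)) = 2 + 5/(12 + 4*11) = 2 + 5/(12 + 44) = 2 + 5/56 = 117/56 ≈ 2.0893)
(Z(-1)*R)*r = (0*(-23))*(117/56) = 0*(117/56) = 0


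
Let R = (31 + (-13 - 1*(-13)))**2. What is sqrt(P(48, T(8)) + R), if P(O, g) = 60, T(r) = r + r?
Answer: sqrt(1021) ≈ 31.953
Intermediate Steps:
T(r) = 2*r
R = 961 (R = (31 + (-13 + 13))**2 = (31 + 0)**2 = 31**2 = 961)
sqrt(P(48, T(8)) + R) = sqrt(60 + 961) = sqrt(1021)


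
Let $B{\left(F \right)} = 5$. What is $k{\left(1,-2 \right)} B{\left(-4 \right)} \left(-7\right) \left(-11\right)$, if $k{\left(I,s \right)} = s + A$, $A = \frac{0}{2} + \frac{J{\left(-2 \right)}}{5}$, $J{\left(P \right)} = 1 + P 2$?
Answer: $-1001$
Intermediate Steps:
$J{\left(P \right)} = 1 + 2 P$
$A = - \frac{3}{5}$ ($A = \frac{0}{2} + \frac{1 + 2 \left(-2\right)}{5} = 0 \cdot \frac{1}{2} + \left(1 - 4\right) \frac{1}{5} = 0 - \frac{3}{5} = - \frac{3}{5} \approx -0.6$)
$k{\left(I,s \right)} = - \frac{3}{5} + s$ ($k{\left(I,s \right)} = s - \frac{3}{5} = - \frac{3}{5} + s$)
$k{\left(1,-2 \right)} B{\left(-4 \right)} \left(-7\right) \left(-11\right) = \left(- \frac{3}{5} - 2\right) 5 \left(-7\right) \left(-11\right) = - \frac{13 \left(\left(-35\right) \left(-11\right)\right)}{5} = \left(- \frac{13}{5}\right) 385 = -1001$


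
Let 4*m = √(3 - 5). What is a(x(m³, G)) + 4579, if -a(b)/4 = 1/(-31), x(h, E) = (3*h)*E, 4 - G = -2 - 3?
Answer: 141953/31 ≈ 4579.1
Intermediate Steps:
G = 9 (G = 4 - (-2 - 3) = 4 - 1*(-5) = 4 + 5 = 9)
m = I*√2/4 (m = √(3 - 5)/4 = √(-2)/4 = (I*√2)/4 = I*√2/4 ≈ 0.35355*I)
x(h, E) = 3*E*h
a(b) = 4/31 (a(b) = -4/(-31) = -4*(-1/31) = 4/31)
a(x(m³, G)) + 4579 = 4/31 + 4579 = 141953/31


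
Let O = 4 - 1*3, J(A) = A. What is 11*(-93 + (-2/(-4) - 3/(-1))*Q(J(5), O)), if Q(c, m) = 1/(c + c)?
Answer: -20383/20 ≈ -1019.2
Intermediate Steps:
O = 1 (O = 4 - 3 = 1)
Q(c, m) = 1/(2*c)
11*(-93 + (-2/(-4) - 3/(-1))*Q(J(5), O)) = 11*(-93 + (-2/(-4) - 3/(-1))*((½)/5)) = 11*(-93 + (-2*(-¼) - 3*(-1))*((½)*(⅕))) = 11*(-93 + (½ + 3)*(⅒)) = 11*(-93 + (7/2)*(⅒)) = 11*(-93 + 7/20) = 11*(-1853/20) = -20383/20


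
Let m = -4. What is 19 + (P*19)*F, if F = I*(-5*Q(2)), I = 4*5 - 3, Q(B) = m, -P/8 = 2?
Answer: -103341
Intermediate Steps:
P = -16 (P = -8*2 = -16)
Q(B) = -4
I = 17 (I = 20 - 3 = 17)
F = 340 (F = 17*(-5*(-4)) = 17*20 = 340)
19 + (P*19)*F = 19 - 16*19*340 = 19 - 304*340 = 19 - 103360 = -103341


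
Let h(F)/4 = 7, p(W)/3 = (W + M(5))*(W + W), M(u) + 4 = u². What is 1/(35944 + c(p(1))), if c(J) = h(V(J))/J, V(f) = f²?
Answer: 33/1186159 ≈ 2.7821e-5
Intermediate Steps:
M(u) = -4 + u²
p(W) = 6*W*(21 + W) (p(W) = 3*((W + (-4 + 5²))*(W + W)) = 3*((W + (-4 + 25))*(2*W)) = 3*((W + 21)*(2*W)) = 3*((21 + W)*(2*W)) = 3*(2*W*(21 + W)) = 6*W*(21 + W))
h(F) = 28 (h(F) = 4*7 = 28)
c(J) = 28/J
1/(35944 + c(p(1))) = 1/(35944 + 28/((6*1*(21 + 1)))) = 1/(35944 + 28/((6*1*22))) = 1/(35944 + 28/132) = 1/(35944 + 28*(1/132)) = 1/(35944 + 7/33) = 1/(1186159/33) = 33/1186159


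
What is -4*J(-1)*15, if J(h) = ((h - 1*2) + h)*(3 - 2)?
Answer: 240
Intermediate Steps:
J(h) = -2 + 2*h (J(h) = ((h - 2) + h)*1 = ((-2 + h) + h)*1 = (-2 + 2*h)*1 = -2 + 2*h)
-4*J(-1)*15 = -4*(-2 + 2*(-1))*15 = -4*(-2 - 2)*15 = -4*(-4)*15 = 16*15 = 240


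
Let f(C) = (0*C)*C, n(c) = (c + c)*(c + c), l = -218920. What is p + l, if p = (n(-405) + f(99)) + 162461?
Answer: 599641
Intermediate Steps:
n(c) = 4*c² (n(c) = (2*c)*(2*c) = 4*c²)
f(C) = 0 (f(C) = 0*C = 0)
p = 818561 (p = (4*(-405)² + 0) + 162461 = (4*164025 + 0) + 162461 = (656100 + 0) + 162461 = 656100 + 162461 = 818561)
p + l = 818561 - 218920 = 599641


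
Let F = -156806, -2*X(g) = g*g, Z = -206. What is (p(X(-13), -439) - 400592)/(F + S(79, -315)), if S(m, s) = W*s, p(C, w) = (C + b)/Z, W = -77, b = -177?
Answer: 165043381/54611012 ≈ 3.0222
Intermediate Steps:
X(g) = -g²/2 (X(g) = -g*g/2 = -g²/2)
p(C, w) = 177/206 - C/206 (p(C, w) = (C - 177)/(-206) = (-177 + C)*(-1/206) = 177/206 - C/206)
S(m, s) = -77*s
(p(X(-13), -439) - 400592)/(F + S(79, -315)) = ((177/206 - (-1)*(-13)²/412) - 400592)/(-156806 - 77*(-315)) = ((177/206 - (-1)*169/412) - 400592)/(-156806 + 24255) = ((177/206 - 1/206*(-169/2)) - 400592)/(-132551) = ((177/206 + 169/412) - 400592)*(-1/132551) = (523/412 - 400592)*(-1/132551) = -165043381/412*(-1/132551) = 165043381/54611012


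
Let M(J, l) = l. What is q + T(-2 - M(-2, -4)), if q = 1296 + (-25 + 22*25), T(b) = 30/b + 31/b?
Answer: 3703/2 ≈ 1851.5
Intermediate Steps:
T(b) = 61/b
q = 1821 (q = 1296 + (-25 + 550) = 1296 + 525 = 1821)
q + T(-2 - M(-2, -4)) = 1821 + 61/(-2 - 1*(-4)) = 1821 + 61/(-2 + 4) = 1821 + 61/2 = 3703/2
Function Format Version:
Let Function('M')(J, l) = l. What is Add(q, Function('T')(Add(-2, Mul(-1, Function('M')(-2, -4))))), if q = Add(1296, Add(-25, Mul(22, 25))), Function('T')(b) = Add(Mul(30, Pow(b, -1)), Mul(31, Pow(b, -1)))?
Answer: Rational(3703, 2) ≈ 1851.5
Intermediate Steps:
Function('T')(b) = Mul(61, Pow(b, -1))
q = 1821 (q = Add(1296, Add(-25, 550)) = Add(1296, 525) = 1821)
Add(q, Function('T')(Add(-2, Mul(-1, Function('M')(-2, -4))))) = Add(1821, Mul(61, Pow(Add(-2, Mul(-1, -4)), -1))) = Add(1821, Mul(61, Pow(Add(-2, 4), -1))) = Add(1821, Mul(61, Pow(2, -1))) = Add(1821, Mul(61, Rational(1, 2))) = Add(1821, Rational(61, 2)) = Rational(3703, 2)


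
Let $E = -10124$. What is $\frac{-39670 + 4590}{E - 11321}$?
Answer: $\frac{7016}{4289} \approx 1.6358$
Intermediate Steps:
$\frac{-39670 + 4590}{E - 11321} = \frac{-39670 + 4590}{-10124 - 11321} = - \frac{35080}{-21445} = \left(-35080\right) \left(- \frac{1}{21445}\right) = \frac{7016}{4289}$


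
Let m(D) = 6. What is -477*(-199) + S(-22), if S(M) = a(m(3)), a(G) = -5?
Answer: 94918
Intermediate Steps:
S(M) = -5
-477*(-199) + S(-22) = -477*(-199) - 5 = 94923 - 5 = 94918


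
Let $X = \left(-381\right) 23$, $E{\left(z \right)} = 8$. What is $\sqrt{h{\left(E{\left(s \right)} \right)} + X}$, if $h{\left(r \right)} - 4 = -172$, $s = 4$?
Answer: $i \sqrt{8931} \approx 94.504 i$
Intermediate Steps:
$h{\left(r \right)} = -168$ ($h{\left(r \right)} = 4 - 172 = -168$)
$X = -8763$
$\sqrt{h{\left(E{\left(s \right)} \right)} + X} = \sqrt{-168 - 8763} = \sqrt{-8931} = i \sqrt{8931}$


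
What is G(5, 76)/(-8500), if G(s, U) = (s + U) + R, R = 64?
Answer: -29/1700 ≈ -0.017059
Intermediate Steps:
G(s, U) = 64 + U + s (G(s, U) = (s + U) + 64 = (U + s) + 64 = 64 + U + s)
G(5, 76)/(-8500) = (64 + 76 + 5)/(-8500) = 145*(-1/8500) = -29/1700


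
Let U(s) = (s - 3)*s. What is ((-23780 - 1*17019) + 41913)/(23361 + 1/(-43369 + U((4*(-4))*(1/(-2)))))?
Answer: 24134253/506104384 ≈ 0.047686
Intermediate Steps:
U(s) = s*(-3 + s) (U(s) = (-3 + s)*s = s*(-3 + s))
((-23780 - 1*17019) + 41913)/(23361 + 1/(-43369 + U((4*(-4))*(1/(-2))))) = ((-23780 - 1*17019) + 41913)/(23361 + 1/(-43369 + ((4*(-4))*(1/(-2)))*(-3 + (4*(-4))*(1/(-2))))) = ((-23780 - 17019) + 41913)/(23361 + 1/(-43369 + (-16*(-1)/2)*(-3 - 16*(-1)/2))) = (-40799 + 41913)/(23361 + 1/(-43369 + (-16*(-½))*(-3 - 16*(-½)))) = 1114/(23361 + 1/(-43369 + 8*(-3 + 8))) = 1114/(23361 + 1/(-43369 + 8*5)) = 1114/(23361 + 1/(-43369 + 40)) = 1114/(23361 + 1/(-43329)) = 1114/(23361 - 1/43329) = 1114/(1012208768/43329) = 1114*(43329/1012208768) = 24134253/506104384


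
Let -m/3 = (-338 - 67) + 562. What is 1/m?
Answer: -1/471 ≈ -0.0021231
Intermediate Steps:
m = -471 (m = -3*((-338 - 67) + 562) = -3*(-405 + 562) = -3*157 = -471)
1/m = 1/(-471) = -1/471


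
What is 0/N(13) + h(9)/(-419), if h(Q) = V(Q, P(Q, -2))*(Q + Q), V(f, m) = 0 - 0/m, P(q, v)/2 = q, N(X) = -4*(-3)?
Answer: 0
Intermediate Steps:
N(X) = 12
P(q, v) = 2*q
V(f, m) = 0 (V(f, m) = 0 - 1*0 = 0 + 0 = 0)
h(Q) = 0 (h(Q) = 0*(Q + Q) = 0*(2*Q) = 0)
0/N(13) + h(9)/(-419) = 0/12 + 0/(-419) = 0*(1/12) + 0*(-1/419) = 0 + 0 = 0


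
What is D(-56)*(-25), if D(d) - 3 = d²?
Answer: -78475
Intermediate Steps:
D(d) = 3 + d²
D(-56)*(-25) = (3 + (-56)²)*(-25) = (3 + 3136)*(-25) = 3139*(-25) = -78475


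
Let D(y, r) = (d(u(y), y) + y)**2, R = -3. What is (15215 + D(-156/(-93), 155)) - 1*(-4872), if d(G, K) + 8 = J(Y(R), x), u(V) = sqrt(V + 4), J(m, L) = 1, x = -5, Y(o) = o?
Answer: 19330832/961 ≈ 20115.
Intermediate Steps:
u(V) = sqrt(4 + V)
d(G, K) = -7 (d(G, K) = -8 + 1 = -7)
D(y, r) = (-7 + y)**2
(15215 + D(-156/(-93), 155)) - 1*(-4872) = (15215 + (-7 - 156/(-93))**2) - 1*(-4872) = (15215 + (-7 - 156*(-1/93))**2) + 4872 = (15215 + (-7 + 52/31)**2) + 4872 = (15215 + (-165/31)**2) + 4872 = (15215 + 27225/961) + 4872 = 14648840/961 + 4872 = 19330832/961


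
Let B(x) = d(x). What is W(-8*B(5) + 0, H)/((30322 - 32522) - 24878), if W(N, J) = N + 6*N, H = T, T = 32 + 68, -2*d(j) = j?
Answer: -70/13539 ≈ -0.0051702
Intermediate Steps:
d(j) = -j/2
B(x) = -x/2
T = 100
H = 100
W(N, J) = 7*N
W(-8*B(5) + 0, H)/((30322 - 32522) - 24878) = (7*(-(-4)*5 + 0))/((30322 - 32522) - 24878) = (7*(-8*(-5/2) + 0))/(-2200 - 24878) = (7*(20 + 0))/(-27078) = (7*20)*(-1/27078) = 140*(-1/27078) = -70/13539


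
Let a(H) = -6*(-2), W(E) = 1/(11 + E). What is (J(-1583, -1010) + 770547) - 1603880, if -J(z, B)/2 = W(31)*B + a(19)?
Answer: -17499487/21 ≈ -8.3331e+5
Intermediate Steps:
a(H) = 12
J(z, B) = -24 - B/21 (J(z, B) = -2*(B/(11 + 31) + 12) = -2*(B/42 + 12) = -2*(12 + B/42) = -24 - B/21)
(J(-1583, -1010) + 770547) - 1603880 = ((-24 - 1/21*(-1010)) + 770547) - 1603880 = ((-24 + 1010/21) + 770547) - 1603880 = (506/21 + 770547) - 1603880 = 16181993/21 - 1603880 = -17499487/21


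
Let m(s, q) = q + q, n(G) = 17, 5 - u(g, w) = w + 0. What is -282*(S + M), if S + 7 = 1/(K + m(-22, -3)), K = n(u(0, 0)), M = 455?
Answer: -1389978/11 ≈ -1.2636e+5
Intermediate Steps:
u(g, w) = 5 - w (u(g, w) = 5 - (w + 0) = 5 - w)
m(s, q) = 2*q
K = 17
S = -76/11 (S = -7 + 1/(17 + 2*(-3)) = -7 + 1/(17 - 6) = -7 + 1/11 = -76/11 ≈ -6.9091)
-282*(S + M) = -282*(-76/11 + 455) = -282*4929/11 = -1389978/11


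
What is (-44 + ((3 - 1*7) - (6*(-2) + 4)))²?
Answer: 1600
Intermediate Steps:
(-44 + ((3 - 1*7) - (6*(-2) + 4)))² = (-44 + ((3 - 7) - (-12 + 4)))² = (-44 + (-4 - 1*(-8)))² = (-44 + (-4 + 8))² = (-44 + 4)² = (-40)² = 1600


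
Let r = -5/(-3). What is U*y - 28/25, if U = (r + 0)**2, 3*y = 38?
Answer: 22994/675 ≈ 34.065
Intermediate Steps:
y = 38/3 (y = (1/3)*38 = 38/3 ≈ 12.667)
r = 5/3 (r = -5*(-1/3) = 5/3 ≈ 1.6667)
U = 25/9 (U = (5/3 + 0)**2 = (5/3)**2 = 25/9 ≈ 2.7778)
U*y - 28/25 = (25/9)*(38/3) - 28/25 = 950/27 - 28*1/25 = 950/27 - 28/25 = 22994/675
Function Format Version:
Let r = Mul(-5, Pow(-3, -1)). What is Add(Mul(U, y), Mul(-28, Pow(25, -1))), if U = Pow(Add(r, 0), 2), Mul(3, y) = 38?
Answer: Rational(22994, 675) ≈ 34.065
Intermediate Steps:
y = Rational(38, 3) (y = Mul(Rational(1, 3), 38) = Rational(38, 3) ≈ 12.667)
r = Rational(5, 3) (r = Mul(-5, Rational(-1, 3)) = Rational(5, 3) ≈ 1.6667)
U = Rational(25, 9) (U = Pow(Add(Rational(5, 3), 0), 2) = Pow(Rational(5, 3), 2) = Rational(25, 9) ≈ 2.7778)
Add(Mul(U, y), Mul(-28, Pow(25, -1))) = Add(Mul(Rational(25, 9), Rational(38, 3)), Mul(-28, Pow(25, -1))) = Add(Rational(950, 27), Mul(-28, Rational(1, 25))) = Add(Rational(950, 27), Rational(-28, 25)) = Rational(22994, 675)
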